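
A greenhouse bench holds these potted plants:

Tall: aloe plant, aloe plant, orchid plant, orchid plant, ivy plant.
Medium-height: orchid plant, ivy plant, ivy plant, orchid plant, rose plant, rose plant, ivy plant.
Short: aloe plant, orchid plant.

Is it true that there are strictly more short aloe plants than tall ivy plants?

short aloe plants: 1.
tall ivy plants: 1.
The claim requires 1 > 1, which does not hold.

False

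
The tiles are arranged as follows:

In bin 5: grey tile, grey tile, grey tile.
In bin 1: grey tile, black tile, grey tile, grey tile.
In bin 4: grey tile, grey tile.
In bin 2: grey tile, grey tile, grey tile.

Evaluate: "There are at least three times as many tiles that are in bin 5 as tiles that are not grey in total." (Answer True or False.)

True

|tiles in bin 5| = 3.
|tiles that are not grey| = 1.
The claim requires 3 ≥ 3 × 1 = 3, which holds.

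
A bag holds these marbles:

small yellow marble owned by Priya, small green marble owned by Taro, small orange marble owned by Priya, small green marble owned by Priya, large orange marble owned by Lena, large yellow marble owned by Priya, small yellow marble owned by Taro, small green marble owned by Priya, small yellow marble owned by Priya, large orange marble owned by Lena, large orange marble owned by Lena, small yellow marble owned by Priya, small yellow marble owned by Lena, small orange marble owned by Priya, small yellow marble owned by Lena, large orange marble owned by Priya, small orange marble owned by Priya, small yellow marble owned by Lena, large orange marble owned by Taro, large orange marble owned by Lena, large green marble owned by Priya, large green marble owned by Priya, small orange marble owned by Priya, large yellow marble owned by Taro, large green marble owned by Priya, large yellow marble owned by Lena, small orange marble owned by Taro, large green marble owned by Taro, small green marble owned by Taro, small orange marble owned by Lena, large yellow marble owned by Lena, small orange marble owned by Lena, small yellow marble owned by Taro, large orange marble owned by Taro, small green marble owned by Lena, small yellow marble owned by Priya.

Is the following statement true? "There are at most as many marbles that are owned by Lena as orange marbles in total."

|marbles owned by Lena| = 12.
|orange marbles| = 14.
The claim requires 12 ≤ 14, which holds.

True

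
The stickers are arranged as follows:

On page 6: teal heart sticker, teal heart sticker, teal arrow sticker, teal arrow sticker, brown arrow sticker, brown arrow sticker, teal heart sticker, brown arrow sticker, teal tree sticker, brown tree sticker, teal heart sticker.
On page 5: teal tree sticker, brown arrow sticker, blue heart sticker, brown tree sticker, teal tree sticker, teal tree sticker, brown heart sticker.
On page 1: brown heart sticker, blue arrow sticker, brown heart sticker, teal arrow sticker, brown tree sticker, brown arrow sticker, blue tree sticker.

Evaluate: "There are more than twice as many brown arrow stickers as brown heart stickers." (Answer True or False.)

False

brown arrow stickers: 5.
brown heart stickers: 3.
The claim requires 5 > 2 × 3 = 6, which does not hold.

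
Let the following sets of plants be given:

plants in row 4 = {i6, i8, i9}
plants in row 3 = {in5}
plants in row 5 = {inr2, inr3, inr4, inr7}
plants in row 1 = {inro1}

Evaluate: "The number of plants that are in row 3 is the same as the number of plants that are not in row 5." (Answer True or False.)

False

|plants in row 3| = 1.
|plants that are not in row 5| = 5.
The claim requires 1 = 5, which does not hold.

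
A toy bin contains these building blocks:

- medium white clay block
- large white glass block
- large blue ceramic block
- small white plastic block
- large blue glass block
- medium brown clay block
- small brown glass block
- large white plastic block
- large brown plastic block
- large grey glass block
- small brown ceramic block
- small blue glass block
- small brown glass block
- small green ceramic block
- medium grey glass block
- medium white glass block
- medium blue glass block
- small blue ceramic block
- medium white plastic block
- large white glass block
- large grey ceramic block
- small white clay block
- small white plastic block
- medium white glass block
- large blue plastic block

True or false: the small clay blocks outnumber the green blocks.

small clay blocks: 1.
green blocks: 1.
The claim requires 1 > 1, which does not hold.

False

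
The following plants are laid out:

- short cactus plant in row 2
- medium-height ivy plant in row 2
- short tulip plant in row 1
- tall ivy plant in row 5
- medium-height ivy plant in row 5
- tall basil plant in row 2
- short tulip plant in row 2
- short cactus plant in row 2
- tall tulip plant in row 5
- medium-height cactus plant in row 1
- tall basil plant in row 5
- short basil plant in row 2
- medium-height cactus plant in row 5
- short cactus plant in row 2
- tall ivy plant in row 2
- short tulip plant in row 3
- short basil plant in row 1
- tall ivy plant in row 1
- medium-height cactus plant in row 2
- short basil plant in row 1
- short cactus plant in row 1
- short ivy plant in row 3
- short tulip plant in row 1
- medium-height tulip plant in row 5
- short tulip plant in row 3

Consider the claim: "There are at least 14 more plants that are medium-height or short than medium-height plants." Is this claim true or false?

|plants that are medium-height or short| = 19.
|medium-height plants| = 6.
The claim requires 19 − 6 = 13 ≥ 14, which does not hold.

False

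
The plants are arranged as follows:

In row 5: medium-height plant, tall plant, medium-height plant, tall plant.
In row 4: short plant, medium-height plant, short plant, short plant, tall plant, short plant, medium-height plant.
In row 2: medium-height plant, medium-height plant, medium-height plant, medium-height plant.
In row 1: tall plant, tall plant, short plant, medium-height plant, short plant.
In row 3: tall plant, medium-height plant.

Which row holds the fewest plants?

row 3

Counts by row: row 4→7, row 1→5, row 5→4, row 2→4, row 3→2.
The minimum is 2, held uniquely by row 3.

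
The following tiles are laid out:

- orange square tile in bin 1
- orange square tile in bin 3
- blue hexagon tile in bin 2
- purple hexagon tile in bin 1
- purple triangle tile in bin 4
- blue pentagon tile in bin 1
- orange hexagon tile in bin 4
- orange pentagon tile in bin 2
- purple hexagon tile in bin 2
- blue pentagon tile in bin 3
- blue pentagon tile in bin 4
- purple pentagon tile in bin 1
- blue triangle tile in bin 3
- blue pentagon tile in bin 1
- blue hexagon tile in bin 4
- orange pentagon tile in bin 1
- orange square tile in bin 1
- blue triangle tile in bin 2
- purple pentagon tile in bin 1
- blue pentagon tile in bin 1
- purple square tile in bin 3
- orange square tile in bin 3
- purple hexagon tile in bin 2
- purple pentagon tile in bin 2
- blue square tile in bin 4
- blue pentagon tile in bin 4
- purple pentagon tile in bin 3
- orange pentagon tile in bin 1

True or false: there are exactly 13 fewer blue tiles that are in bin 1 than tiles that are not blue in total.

False

|blue tiles in bin 1| = 3.
|tiles that are not blue| = 17.
The claim requires 17 − 3 (= 14) to equal 13, which does not hold.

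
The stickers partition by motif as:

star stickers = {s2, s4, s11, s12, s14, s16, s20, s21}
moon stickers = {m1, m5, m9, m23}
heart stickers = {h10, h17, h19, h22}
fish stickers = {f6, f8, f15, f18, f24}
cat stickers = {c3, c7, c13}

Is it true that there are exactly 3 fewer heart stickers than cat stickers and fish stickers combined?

False

There are 4 heart stickers.
cat stickers: 3; fish stickers: 5; combined: 3 + 5 = 8.
The claim requires 8 − 4 (= 4) to equal 3, which does not hold.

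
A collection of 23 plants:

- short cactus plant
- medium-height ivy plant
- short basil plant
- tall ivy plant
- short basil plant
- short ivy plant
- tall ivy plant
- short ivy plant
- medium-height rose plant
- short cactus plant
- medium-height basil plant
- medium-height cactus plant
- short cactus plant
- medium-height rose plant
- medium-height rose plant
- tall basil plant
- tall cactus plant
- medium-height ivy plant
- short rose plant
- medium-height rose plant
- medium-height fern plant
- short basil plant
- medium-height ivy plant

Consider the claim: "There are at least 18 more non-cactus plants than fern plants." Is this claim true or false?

|non-cactus plants| = 18.
|fern plants| = 1.
The claim requires 18 − 1 = 17 ≥ 18, which does not hold.

False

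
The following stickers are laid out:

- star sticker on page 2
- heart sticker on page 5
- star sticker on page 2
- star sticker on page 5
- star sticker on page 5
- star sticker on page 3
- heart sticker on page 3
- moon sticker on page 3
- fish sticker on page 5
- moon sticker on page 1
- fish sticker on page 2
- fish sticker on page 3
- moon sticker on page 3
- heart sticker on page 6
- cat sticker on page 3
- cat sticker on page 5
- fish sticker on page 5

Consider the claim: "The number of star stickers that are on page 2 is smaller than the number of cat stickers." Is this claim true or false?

|star stickers on page 2| = 2.
|cat stickers| = 2.
The claim requires 2 < 2, which does not hold.

False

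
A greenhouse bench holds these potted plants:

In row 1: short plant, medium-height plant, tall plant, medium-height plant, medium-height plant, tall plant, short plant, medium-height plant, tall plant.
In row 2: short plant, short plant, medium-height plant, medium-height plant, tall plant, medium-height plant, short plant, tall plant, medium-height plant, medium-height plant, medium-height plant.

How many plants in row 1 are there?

9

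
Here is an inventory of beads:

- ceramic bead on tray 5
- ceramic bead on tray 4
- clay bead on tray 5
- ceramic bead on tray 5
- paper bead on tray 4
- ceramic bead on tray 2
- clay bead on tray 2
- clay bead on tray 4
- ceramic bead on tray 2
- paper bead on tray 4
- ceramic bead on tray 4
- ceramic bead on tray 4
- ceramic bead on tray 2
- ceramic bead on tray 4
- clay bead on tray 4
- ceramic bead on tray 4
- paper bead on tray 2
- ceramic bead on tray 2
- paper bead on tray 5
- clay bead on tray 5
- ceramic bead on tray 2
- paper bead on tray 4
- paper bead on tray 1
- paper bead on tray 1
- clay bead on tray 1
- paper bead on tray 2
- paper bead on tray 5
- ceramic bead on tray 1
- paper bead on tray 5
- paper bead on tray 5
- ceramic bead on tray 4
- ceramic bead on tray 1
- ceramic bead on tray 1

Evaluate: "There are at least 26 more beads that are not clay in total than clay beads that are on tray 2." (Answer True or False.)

True

beads that are not clay: 27.
clay beads on tray 2: 1.
The claim requires 27 − 1 = 26 ≥ 26, which holds.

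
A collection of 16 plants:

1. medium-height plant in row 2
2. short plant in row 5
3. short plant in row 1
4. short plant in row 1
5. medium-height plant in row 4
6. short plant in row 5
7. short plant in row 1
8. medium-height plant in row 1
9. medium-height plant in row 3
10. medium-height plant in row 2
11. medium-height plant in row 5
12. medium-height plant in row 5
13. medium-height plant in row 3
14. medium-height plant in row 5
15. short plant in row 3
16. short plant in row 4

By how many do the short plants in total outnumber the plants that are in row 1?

3

short plants: 7.
plants in row 1: 4.
7 − 4 = 3.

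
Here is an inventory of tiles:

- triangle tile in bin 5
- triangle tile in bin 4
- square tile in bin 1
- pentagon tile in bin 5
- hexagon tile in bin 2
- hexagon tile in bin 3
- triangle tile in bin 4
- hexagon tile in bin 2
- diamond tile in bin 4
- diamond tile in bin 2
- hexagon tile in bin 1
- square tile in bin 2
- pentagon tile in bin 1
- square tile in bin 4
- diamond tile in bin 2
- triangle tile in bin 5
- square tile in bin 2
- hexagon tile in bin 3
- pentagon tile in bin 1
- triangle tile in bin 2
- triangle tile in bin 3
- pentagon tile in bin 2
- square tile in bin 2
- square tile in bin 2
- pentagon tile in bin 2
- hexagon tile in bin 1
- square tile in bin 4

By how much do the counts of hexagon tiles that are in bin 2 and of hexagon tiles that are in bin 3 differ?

hexagon tiles in bin 2: 2. hexagon tiles in bin 3: 2.
|2 − 2| = 2 − 2 = 0.

0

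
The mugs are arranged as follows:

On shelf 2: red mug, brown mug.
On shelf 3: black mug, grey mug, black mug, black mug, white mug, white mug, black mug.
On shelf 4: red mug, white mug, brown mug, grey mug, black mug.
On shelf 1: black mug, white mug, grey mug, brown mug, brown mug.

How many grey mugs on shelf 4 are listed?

1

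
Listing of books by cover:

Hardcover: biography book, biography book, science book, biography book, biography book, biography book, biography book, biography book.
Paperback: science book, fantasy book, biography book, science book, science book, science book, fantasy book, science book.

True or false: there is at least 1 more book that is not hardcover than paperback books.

False

|books that are not hardcover| = 8.
|paperback books| = 8.
The claim requires 8 − 8 = 0 ≥ 1, which does not hold.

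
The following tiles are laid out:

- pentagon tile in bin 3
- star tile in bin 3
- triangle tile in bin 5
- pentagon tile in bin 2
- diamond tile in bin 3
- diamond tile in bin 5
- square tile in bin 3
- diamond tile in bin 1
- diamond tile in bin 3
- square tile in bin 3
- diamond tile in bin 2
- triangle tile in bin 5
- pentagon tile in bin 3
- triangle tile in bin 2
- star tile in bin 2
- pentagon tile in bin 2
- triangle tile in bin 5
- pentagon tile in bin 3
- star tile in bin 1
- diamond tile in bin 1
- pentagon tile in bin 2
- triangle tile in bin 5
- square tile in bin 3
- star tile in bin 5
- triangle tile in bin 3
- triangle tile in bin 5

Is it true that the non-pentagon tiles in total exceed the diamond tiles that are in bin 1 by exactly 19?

There are 20 non-pentagon tiles.
There are 2 diamond tiles in bin 1.
The claim requires 20 − 2 (= 18) to equal 19, which does not hold.

False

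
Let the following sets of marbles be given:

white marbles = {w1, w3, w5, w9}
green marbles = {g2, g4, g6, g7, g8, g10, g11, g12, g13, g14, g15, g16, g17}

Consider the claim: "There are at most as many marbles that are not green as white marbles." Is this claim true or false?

marbles that are not green: 4.
white marbles: 4.
The claim requires 4 ≤ 4, which holds.

True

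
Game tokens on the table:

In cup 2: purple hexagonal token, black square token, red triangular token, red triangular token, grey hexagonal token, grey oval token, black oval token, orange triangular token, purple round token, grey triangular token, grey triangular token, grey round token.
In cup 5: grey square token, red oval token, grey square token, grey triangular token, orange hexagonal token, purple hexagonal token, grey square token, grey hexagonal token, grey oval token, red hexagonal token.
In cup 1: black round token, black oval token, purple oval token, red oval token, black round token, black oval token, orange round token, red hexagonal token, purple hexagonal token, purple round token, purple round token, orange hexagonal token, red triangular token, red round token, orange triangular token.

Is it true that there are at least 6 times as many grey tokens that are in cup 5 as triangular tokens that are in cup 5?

grey tokens in cup 5: 6.
triangular tokens in cup 5: 1.
The claim requires 6 ≥ 6 × 1 = 6, which holds.

True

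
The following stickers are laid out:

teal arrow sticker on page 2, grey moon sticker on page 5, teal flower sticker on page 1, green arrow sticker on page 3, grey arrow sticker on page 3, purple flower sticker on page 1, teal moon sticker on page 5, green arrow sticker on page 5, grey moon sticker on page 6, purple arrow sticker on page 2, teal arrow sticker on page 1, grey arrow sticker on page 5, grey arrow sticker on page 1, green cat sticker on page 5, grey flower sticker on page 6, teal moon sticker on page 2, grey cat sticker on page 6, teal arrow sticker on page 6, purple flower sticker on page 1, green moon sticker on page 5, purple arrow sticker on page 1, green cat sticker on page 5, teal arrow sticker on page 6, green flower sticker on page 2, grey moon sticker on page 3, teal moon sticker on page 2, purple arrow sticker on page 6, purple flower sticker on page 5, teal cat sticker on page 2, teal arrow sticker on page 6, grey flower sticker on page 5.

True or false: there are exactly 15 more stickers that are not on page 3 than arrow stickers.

True

|stickers that are not on page 3| = 28.
|arrow stickers| = 13.
The claim requires 28 − 13 (= 15) to equal 15, which holds.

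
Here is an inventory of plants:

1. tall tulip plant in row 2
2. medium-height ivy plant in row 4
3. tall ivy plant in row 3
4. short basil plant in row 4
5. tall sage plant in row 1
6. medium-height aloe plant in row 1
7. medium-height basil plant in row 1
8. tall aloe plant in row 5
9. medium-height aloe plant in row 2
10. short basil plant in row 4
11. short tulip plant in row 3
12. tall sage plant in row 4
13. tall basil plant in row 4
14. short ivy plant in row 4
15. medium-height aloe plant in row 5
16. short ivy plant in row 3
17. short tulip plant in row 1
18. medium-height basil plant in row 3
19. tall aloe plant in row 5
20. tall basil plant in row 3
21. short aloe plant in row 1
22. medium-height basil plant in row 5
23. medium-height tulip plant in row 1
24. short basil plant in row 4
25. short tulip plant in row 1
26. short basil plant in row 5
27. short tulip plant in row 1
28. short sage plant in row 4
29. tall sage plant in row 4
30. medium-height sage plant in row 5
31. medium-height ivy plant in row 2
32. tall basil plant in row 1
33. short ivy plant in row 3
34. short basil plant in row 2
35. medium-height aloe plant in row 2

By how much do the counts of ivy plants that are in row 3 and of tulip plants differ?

ivy plants in row 3: 3. tulip plants: 6.
|3 − 6| = 6 − 3 = 3.

3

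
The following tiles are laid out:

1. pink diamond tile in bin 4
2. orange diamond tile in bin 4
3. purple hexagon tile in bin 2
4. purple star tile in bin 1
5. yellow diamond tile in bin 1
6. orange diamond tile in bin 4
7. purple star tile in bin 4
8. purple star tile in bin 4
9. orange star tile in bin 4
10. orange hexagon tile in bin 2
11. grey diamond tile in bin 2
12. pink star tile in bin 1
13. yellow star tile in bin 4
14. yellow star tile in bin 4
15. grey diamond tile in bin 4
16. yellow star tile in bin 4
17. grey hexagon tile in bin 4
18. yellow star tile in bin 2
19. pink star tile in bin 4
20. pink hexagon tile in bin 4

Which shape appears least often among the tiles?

hexagon

Counts by shape: star 10, diamond 6, hexagon 4.
The minimum is 4, held uniquely by hexagon.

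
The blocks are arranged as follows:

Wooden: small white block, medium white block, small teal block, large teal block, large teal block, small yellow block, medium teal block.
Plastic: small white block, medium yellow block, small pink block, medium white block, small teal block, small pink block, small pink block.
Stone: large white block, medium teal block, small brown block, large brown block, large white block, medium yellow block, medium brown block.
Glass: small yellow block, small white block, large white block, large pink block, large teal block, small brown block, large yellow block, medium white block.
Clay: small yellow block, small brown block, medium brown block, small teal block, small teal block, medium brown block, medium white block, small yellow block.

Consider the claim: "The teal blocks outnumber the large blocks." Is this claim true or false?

False

|teal blocks| = 9.
|large blocks| = 9.
The claim requires 9 > 9, which does not hold.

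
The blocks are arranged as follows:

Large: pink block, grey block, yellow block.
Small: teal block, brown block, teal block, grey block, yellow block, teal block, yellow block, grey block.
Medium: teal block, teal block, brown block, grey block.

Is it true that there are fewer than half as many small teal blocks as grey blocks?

False

small teal blocks: 3.
grey blocks: 4.
The claim requires 2 × 3 = 6 < 4, which does not hold.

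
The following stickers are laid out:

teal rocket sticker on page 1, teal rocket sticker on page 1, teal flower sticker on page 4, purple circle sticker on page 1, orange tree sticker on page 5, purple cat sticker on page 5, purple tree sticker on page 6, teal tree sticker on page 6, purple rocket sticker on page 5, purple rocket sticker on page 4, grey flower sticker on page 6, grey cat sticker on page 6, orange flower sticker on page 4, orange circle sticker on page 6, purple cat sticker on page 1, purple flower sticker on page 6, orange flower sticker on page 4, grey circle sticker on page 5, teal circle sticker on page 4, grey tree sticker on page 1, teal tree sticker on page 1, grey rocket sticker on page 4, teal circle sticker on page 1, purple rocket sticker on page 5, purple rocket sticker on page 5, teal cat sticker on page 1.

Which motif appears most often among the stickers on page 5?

rocket

Counts by motif (restricted to stickers on page 5): rocket 3, tree 1, cat 1, circle 1.
The maximum is 3, held uniquely by rocket.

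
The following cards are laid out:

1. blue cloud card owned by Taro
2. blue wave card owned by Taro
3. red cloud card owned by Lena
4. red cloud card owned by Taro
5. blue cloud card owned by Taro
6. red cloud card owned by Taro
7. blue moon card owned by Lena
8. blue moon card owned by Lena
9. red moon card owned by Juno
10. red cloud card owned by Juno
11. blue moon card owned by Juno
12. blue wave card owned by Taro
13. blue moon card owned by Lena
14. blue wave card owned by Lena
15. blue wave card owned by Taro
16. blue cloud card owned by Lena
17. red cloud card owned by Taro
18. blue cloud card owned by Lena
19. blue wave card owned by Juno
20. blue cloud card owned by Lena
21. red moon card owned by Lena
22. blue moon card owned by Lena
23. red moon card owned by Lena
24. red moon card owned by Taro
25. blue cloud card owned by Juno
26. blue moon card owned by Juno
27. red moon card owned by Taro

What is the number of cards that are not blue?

Total cards: 27; with the excluded value: 17; remaining 27 − 17 = 10.

10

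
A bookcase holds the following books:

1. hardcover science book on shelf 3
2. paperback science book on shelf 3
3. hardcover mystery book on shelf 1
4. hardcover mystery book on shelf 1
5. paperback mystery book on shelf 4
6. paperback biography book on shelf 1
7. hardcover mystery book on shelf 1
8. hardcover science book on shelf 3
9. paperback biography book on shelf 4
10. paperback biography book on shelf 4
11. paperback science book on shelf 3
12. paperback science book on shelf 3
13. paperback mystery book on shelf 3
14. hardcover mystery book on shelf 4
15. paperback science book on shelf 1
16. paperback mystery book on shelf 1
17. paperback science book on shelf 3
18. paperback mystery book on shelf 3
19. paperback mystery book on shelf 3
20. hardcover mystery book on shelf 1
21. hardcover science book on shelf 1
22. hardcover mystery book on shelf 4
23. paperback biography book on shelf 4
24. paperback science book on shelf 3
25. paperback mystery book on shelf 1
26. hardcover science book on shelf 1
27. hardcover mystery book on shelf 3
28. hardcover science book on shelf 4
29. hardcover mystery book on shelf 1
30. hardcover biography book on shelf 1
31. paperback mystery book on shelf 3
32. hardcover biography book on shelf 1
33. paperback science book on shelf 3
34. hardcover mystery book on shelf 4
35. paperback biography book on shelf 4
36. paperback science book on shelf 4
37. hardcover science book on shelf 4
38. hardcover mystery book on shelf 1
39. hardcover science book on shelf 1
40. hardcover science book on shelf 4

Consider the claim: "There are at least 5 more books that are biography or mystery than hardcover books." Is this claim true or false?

False

There are 24 books that are biography or mystery.
There are 20 hardcover books.
The claim requires 24 − 20 = 4 ≥ 5, which does not hold.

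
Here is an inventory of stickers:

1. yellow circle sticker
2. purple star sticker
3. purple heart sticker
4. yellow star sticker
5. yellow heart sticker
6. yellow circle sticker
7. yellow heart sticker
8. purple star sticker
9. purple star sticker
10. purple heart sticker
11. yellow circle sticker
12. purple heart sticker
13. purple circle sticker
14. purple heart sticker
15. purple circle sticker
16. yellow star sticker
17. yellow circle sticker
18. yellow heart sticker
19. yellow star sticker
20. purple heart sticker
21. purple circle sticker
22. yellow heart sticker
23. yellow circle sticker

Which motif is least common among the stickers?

star

Counts by motif: heart 9, circle 8, star 6.
The minimum is 6, held uniquely by star.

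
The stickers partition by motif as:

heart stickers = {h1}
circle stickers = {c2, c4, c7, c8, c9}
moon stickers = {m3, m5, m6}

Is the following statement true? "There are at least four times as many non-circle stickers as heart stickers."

True

There are 4 non-circle stickers.
There is 1 heart sticker.
The claim requires 4 ≥ 4 × 1 = 4, which holds.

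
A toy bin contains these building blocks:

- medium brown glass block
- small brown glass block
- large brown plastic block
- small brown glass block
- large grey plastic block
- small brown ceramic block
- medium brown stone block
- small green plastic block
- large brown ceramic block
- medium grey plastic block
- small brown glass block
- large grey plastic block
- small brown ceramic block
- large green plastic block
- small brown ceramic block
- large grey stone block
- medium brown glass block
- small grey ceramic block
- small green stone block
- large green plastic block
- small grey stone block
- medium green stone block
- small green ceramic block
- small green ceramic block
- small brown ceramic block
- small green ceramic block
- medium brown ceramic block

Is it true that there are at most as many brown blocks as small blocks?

|brown blocks| = 13.
|small blocks| = 14.
The claim requires 13 ≤ 14, which holds.

True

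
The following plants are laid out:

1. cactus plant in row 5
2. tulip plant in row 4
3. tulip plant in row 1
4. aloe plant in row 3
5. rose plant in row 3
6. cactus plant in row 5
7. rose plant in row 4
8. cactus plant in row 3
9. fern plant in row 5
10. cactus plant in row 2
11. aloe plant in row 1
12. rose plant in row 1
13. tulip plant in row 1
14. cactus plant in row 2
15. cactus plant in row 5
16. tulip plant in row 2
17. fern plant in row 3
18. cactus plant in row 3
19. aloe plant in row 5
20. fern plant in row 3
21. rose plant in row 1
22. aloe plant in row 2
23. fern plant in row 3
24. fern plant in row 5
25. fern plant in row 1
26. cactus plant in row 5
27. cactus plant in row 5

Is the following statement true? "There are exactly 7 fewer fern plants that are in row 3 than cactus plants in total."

|fern plants in row 3| = 3.
|cactus plants| = 9.
The claim requires 9 − 3 (= 6) to equal 7, which does not hold.

False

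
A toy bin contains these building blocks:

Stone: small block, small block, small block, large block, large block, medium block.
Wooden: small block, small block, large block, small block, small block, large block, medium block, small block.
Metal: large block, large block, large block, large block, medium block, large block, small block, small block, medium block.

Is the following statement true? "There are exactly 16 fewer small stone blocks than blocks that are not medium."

|small stone blocks| = 3.
|blocks that are not medium| = 19.
The claim requires 19 − 3 (= 16) to equal 16, which holds.

True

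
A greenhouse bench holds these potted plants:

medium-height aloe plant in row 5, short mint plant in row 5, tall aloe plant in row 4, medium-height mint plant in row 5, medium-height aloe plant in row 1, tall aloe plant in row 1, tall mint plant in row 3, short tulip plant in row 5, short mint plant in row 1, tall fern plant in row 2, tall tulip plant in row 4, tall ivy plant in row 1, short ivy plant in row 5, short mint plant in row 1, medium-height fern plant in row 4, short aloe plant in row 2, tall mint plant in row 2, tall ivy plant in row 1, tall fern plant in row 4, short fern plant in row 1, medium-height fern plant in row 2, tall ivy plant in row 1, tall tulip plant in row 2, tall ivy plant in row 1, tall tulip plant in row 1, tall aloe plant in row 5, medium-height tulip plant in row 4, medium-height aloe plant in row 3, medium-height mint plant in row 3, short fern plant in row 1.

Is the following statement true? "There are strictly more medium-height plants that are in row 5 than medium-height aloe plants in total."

False

There are 2 medium-height plants in row 5.
There are 3 medium-height aloe plants.
The claim requires 2 > 3, which does not hold.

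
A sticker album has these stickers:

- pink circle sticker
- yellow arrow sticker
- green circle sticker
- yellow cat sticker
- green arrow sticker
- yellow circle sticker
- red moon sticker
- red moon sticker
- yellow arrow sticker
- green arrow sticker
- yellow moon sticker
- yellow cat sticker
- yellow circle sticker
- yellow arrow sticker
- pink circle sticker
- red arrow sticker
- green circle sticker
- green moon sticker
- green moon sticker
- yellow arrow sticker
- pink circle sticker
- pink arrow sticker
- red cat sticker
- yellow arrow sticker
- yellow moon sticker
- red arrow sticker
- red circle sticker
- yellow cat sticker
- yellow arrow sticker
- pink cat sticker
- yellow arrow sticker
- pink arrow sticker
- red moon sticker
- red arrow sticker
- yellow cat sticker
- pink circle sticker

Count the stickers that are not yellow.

Total stickers: 36; with the excluded value: 15; remaining 36 − 15 = 21.

21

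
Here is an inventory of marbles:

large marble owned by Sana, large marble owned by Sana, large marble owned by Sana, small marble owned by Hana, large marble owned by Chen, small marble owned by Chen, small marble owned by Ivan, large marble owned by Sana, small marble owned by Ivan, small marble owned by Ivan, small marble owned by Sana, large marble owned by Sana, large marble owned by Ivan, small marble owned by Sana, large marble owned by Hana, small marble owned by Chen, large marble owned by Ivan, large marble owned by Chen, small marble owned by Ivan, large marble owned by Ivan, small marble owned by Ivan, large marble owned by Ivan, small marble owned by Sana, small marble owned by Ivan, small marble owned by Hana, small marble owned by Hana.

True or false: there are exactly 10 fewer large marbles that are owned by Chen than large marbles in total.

True

Count of large marbles owned by Chen: 2.
There are 12 large marbles.
The claim requires 12 − 2 (= 10) to equal 10, which holds.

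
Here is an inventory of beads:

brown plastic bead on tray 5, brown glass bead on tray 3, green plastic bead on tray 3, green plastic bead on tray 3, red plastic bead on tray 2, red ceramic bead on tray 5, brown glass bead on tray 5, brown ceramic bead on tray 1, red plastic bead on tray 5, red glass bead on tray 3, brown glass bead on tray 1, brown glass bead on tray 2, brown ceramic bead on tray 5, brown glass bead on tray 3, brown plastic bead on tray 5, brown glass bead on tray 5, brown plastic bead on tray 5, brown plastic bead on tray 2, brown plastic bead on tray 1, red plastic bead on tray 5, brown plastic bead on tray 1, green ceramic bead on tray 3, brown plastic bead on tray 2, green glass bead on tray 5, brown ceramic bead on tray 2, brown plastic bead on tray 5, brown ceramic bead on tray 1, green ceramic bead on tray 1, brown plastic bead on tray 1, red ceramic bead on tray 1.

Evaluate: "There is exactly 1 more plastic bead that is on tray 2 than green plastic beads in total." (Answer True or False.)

True

plastic beads on tray 2: 3.
green plastic beads: 2.
The claim requires 3 − 2 (= 1) to equal 1, which holds.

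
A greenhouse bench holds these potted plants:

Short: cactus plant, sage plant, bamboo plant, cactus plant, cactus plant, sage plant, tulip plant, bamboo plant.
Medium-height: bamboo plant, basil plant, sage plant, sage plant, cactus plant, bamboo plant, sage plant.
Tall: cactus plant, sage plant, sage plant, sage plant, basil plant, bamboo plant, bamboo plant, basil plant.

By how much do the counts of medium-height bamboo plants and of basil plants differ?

1

medium-height bamboo plants: 2. basil plants: 3.
|2 − 3| = 3 − 2 = 1.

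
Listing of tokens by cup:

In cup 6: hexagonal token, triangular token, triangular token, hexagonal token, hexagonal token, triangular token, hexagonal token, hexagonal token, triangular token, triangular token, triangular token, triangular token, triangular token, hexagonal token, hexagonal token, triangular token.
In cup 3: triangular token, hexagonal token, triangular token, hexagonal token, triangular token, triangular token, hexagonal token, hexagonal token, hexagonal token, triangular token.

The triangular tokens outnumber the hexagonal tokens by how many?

2

triangular tokens: 14.
hexagonal tokens: 12.
14 − 12 = 2.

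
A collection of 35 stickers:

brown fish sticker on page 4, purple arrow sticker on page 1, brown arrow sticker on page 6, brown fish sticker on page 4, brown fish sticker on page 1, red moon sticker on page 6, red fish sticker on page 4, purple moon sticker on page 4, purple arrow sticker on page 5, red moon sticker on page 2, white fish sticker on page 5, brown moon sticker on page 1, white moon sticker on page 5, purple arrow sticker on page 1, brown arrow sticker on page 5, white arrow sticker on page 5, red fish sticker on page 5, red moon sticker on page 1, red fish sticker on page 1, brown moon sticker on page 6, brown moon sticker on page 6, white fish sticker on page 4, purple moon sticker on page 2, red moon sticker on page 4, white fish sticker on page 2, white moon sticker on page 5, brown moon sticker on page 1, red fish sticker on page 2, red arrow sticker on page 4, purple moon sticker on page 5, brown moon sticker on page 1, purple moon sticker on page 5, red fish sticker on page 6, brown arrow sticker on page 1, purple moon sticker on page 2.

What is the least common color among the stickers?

white

Counts by color: brown 11, red 10, purple 8, white 6.
The minimum is 6, held uniquely by white.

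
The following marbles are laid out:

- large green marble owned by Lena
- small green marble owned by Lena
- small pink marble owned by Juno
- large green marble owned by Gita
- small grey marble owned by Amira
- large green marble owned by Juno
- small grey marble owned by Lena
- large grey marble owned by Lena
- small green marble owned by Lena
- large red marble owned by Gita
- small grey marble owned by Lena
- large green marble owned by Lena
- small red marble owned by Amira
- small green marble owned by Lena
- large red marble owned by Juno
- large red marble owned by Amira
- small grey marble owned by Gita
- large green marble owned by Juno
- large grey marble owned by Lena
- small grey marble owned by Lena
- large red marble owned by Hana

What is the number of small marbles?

10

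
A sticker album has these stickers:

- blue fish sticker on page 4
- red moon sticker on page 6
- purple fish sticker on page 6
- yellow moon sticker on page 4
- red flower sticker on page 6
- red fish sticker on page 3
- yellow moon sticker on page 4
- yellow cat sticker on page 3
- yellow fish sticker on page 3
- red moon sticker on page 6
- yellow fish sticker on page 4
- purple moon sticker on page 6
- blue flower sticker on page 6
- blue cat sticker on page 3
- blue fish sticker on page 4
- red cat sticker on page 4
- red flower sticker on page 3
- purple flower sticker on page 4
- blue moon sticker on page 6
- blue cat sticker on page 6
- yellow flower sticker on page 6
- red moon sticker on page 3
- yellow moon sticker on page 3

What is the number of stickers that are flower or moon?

13

flower: 5; moon: 8; together 5 + 8 = 13.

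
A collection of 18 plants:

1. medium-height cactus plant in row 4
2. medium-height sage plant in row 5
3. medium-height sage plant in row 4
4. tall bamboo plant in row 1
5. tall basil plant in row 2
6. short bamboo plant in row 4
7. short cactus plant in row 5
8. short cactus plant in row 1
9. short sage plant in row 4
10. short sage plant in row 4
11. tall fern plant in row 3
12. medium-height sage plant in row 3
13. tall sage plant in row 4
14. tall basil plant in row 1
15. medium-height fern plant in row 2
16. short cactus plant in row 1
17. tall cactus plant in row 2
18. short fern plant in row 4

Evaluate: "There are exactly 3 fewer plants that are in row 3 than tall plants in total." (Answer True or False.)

False

|plants in row 3| = 2.
|tall plants| = 6.
The claim requires 6 − 2 (= 4) to equal 3, which does not hold.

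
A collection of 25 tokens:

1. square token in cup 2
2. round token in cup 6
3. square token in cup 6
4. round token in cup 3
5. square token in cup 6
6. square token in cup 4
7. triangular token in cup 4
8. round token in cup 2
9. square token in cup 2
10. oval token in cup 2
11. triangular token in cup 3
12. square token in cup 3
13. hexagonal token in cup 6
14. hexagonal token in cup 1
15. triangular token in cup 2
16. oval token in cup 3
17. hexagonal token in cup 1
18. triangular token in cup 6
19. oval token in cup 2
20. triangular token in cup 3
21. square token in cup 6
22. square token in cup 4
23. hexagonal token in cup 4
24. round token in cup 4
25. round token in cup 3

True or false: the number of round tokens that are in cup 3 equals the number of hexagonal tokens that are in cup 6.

|round tokens in cup 3| = 2.
|hexagonal tokens in cup 6| = 1.
The claim requires 2 = 1, which does not hold.

False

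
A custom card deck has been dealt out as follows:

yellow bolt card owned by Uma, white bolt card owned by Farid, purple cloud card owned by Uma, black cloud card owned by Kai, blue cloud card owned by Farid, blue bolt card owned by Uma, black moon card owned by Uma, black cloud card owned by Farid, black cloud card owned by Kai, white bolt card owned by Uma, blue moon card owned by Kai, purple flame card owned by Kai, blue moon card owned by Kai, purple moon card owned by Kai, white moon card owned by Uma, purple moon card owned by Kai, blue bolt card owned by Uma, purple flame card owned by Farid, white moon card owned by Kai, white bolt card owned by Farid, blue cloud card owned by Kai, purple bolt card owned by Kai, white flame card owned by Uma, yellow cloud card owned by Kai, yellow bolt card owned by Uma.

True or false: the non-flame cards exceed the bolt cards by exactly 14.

True

|non-flame cards| = 22.
|bolt cards| = 8.
The claim requires 22 − 8 (= 14) to equal 14, which holds.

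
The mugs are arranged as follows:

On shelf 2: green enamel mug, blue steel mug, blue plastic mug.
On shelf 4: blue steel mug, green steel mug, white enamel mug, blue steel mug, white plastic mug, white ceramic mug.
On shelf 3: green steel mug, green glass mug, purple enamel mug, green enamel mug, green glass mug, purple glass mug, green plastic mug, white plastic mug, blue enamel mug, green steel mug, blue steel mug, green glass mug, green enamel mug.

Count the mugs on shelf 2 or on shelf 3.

on shelf 2: 3; on shelf 3: 13; together 3 + 13 = 16.

16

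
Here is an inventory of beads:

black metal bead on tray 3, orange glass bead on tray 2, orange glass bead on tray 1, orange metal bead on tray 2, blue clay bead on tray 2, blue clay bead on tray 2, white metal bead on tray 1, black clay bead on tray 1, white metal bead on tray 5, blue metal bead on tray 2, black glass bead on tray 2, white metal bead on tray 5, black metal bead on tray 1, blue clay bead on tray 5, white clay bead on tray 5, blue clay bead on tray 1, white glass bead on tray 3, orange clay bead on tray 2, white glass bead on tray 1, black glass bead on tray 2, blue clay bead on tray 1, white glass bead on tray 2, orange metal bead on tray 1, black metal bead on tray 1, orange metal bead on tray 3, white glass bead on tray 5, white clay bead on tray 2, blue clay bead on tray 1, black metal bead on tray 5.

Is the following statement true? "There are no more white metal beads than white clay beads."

False

|white metal beads| = 3.
|white clay beads| = 2.
The claim requires 3 ≤ 2, which does not hold.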